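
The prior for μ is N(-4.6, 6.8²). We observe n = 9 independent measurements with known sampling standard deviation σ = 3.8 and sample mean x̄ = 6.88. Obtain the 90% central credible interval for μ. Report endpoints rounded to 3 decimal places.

Posterior precision = 1/6.8² + 9/3.8² = 0.0216 + 0.6233 = 0.6449, so posterior SD = 1.2452.
Posterior mean = (-4.6/6.8² + 9·6.88/3.8²) / 0.6449 = 6.4950.
Interval: 6.4950 ± 1.645 × 1.2452 → [4.447, 8.543].

[4.447, 8.543]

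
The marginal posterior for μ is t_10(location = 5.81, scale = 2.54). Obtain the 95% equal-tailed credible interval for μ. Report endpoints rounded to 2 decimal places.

[0.15, 11.47]

The t_10 distribution is symmetric; the 95% interval is 5.81 ± t·2.54 with t_{0.975,10} = 2.228.
Half-width: 2.228 × 2.54 = 5.66.
5.81 − 5.66 = 0.15; 5.81 + 5.66 = 11.47.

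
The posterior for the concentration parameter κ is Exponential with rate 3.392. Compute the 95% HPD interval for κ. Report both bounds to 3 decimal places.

[0.000, 0.883]

The exponential density is strictly decreasing on [0, ∞), so the HPD interval is anchored at 0: [0, q] with P(κ ≤ q) = 0.95.
q = −ln(1 − 0.95) / 3.392 = 2.9957 / 3.392 = 0.883.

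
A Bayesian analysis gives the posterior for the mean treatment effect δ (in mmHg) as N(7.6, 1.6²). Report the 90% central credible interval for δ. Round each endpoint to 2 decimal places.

[4.97, 10.23]

The posterior is symmetric, so the 90% equal-tailed interval is δ = 7.6 ± z·1.6 with z = 1.645.
Half-width: 1.645 × 1.6 = 2.63.
7.6 − 2.63 = 4.97; 7.6 + 2.63 = 10.23.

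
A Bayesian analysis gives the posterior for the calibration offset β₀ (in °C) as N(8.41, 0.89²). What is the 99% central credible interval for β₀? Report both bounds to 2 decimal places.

The posterior is symmetric, so the 99% equal-tailed interval is β₀ = 8.41 ± z·0.89 with z = 2.576.
Half-width: 2.576 × 0.89 = 2.29.
8.41 − 2.29 = 6.12; 8.41 + 2.29 = 10.70.

[6.12, 10.70]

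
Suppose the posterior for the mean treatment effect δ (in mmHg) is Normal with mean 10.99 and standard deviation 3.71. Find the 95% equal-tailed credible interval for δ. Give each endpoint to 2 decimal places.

The posterior is symmetric, so the 95% equal-tailed interval is δ = 10.99 ± z·3.71 with z = 1.960.
Half-width: 1.960 × 3.71 = 7.27.
10.99 − 7.27 = 3.72; 10.99 + 7.27 = 18.26.

[3.72, 18.26]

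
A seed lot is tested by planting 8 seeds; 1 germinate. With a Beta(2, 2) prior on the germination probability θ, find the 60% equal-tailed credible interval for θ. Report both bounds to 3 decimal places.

[0.143, 0.350]

Posterior: Beta(2+1, 2+7) = Beta(3, 9).
Equal-tailed 60% interval: the 0.2 and 0.8 quantiles of Beta(3, 9).
Posterior mean ≈ 0.250, SD ≈ 0.120; a Normal approximation gives roughly [0.149, 0.351].
Exact: F⁻¹(0.2) = 0.143; F⁻¹(0.8) = 0.350.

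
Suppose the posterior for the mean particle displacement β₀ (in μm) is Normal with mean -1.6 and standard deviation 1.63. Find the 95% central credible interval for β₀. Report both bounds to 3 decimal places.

[-4.795, 1.595]

The posterior is symmetric, so the 95% equal-tailed interval is β₀ = -1.6 ± z·1.63 with z = 1.960.
Half-width: 1.960 × 1.63 = 3.195.
-1.6 − 3.195 = -4.795; -1.6 + 3.195 = 1.595.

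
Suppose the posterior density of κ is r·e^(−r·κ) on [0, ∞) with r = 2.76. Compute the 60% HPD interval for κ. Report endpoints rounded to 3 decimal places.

[0.000, 0.332]

The exponential density is strictly decreasing on [0, ∞), so the HPD interval is anchored at 0: [0, q] with P(κ ≤ q) = 0.60.
q = −ln(1 − 0.60) / 2.76 = 0.9163 / 2.76 = 0.332.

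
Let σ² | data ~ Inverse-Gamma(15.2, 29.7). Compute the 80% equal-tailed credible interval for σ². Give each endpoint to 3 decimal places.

Inverse-Gamma(15.2, 29.7) quantiles: F⁻¹(0.1) and F⁻¹(0.9).
Equivalently, 1/σ² ~ Gamma(15.2, rate = 29.7); invert its 0.9 and 0.1 quantiles.
Posterior mean ≈ 2.092, SD ≈ 0.576; a Normal approximation gives roughly [1.354, 2.829].
Exact: lower = 1.459; upper = 2.838.

[1.459, 2.838]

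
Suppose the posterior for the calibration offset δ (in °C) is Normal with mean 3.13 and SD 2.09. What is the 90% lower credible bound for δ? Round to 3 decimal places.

0.452

Need L with P(δ ≥ L) = 0.90: L = 3.13 − z_{0.1}·2.09.
z = 1.282; L = 3.13 − 1.282 × 2.09 = 0.452.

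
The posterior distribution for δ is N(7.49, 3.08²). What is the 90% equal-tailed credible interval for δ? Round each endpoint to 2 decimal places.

The posterior is symmetric, so the 90% equal-tailed interval is δ = 7.49 ± z·3.08 with z = 1.645.
Half-width: 1.645 × 3.08 = 5.07.
7.49 − 5.07 = 2.42; 7.49 + 5.07 = 12.56.

[2.42, 12.56]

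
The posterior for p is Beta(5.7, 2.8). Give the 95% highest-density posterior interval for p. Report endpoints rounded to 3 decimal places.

The posterior is unimodal and skewed, so the HPD interval has equal density at both endpoints and is the shortest 95% interval.
Solving f(0.377) = f(0.943) with F(0.943) − F(0.377) = 0.95 gives [0.377, 0.943].
For comparison, the equal-tailed interval is [0.344, 0.922]; the HPD is narrower and shifted toward the mode.

[0.377, 0.943]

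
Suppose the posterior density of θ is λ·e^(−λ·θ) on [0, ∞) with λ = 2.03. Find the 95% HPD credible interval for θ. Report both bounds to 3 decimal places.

The exponential density is strictly decreasing on [0, ∞), so the HPD interval is anchored at 0: [0, q] with P(θ ≤ q) = 0.95.
q = −ln(1 − 0.95) / 2.03 = 2.9957 / 2.03 = 1.476.

[0.000, 1.476]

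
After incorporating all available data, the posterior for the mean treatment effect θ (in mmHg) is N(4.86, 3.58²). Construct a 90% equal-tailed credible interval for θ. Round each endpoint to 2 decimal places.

[-1.03, 10.75]

The posterior is symmetric, so the 90% equal-tailed interval is θ = 4.86 ± z·3.58 with z = 1.645.
Half-width: 1.645 × 3.58 = 5.89.
4.86 − 5.89 = -1.03; 4.86 + 5.89 = 10.75.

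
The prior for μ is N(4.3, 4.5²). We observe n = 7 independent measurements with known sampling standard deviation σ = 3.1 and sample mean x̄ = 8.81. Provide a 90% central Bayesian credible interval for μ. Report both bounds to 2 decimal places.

[6.66, 10.39]

Posterior precision = 1/4.5² + 7/3.1² = 0.0494 + 0.7284 = 0.7778, so posterior SD = 1.1339.
Posterior mean = (4.3/4.5² + 7·8.81/3.1²) / 0.7778 = 8.5237.
Interval: 8.5237 ± 1.645 × 1.1339 → [6.66, 10.39].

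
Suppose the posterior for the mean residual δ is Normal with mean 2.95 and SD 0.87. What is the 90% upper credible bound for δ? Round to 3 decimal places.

Need U with P(δ ≤ U) = 0.90: U = 2.95 + z_{0.1}·0.87.
z = 1.282; U = 2.95 + 1.282 × 0.87 = 4.065.

4.065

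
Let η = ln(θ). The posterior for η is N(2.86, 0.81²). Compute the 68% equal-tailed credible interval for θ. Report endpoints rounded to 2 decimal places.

[7.80, 39.08]

On the log scale the 68% interval is 2.86 ± 0.994 × 0.81 = [2.0545, 3.6655].
Exponentiate: [e^2.0545, e^3.6655] = [7.80, 39.08].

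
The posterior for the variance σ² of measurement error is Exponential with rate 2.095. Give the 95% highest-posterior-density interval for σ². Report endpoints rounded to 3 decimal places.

The exponential density is strictly decreasing on [0, ∞), so the HPD interval is anchored at 0: [0, q] with P(σ² ≤ q) = 0.95.
q = −ln(1 − 0.95) / 2.095 = 2.9957 / 2.095 = 1.430.

[0.000, 1.430]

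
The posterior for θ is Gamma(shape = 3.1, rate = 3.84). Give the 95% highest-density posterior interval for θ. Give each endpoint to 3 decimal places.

The posterior is unimodal and skewed, so the HPD interval has equal density at both endpoints and is the shortest 95% interval.
Solving f(0.088) = f(1.708) with F(1.708) − F(0.088) = 0.95 gives [0.088, 1.708].
For comparison, the equal-tailed interval is [0.172, 1.923]; the HPD is narrower and shifted toward the mode.

[0.088, 1.708]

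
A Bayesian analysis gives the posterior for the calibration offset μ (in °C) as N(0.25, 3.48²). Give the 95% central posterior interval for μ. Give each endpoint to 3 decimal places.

The posterior is symmetric, so the 95% equal-tailed interval is μ = 0.25 ± z·3.48 with z = 1.960.
Half-width: 1.960 × 3.48 = 6.821.
0.25 − 6.821 = -6.571; 0.25 + 6.821 = 7.071.

[-6.571, 7.071]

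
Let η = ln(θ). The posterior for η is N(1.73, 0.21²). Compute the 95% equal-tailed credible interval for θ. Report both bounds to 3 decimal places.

[3.737, 8.513]

On the log scale the 95% interval is 1.73 ± 1.960 × 0.21 = [1.3184, 2.1416].
Exponentiate: [e^1.3184, e^2.1416] = [3.737, 8.513].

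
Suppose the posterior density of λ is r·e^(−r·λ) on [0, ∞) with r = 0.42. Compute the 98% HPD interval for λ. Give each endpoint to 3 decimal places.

The exponential density is strictly decreasing on [0, ∞), so the HPD interval is anchored at 0: [0, q] with P(λ ≤ q) = 0.98.
q = −ln(1 − 0.98) / 0.42 = 3.9120 / 0.42 = 9.314.

[0.000, 9.314]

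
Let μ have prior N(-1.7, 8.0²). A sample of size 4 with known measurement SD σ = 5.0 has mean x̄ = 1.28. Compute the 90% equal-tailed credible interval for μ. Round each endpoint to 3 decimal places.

Posterior precision = 1/8.0² + 4/5.0² = 0.0156 + 0.1600 = 0.1756, so posterior SD = 2.3862.
Posterior mean = (-1.7/8.0² + 4·1.28/5.0²) / 0.1756 = 1.0149.
Interval: 1.0149 ± 1.645 × 2.3862 → [-2.910, 4.940].

[-2.910, 4.940]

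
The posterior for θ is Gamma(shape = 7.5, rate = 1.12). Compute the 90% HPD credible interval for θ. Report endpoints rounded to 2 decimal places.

[2.79, 10.46]

The posterior is unimodal and skewed, so the HPD interval has equal density at both endpoints and is the shortest 90% interval.
Solving f(2.79) = f(10.46) with F(10.46) − F(2.79) = 0.90 gives [2.79, 10.46].
For comparison, the equal-tailed interval is [3.24, 11.16]; the HPD is narrower and shifted toward the mode.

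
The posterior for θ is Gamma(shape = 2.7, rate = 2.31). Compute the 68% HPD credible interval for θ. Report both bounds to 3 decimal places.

The posterior is unimodal and skewed, so the HPD interval has equal density at both endpoints and is the shortest 68% interval.
Solving f(0.293) = f(1.491) with F(1.491) − F(0.293) = 0.68 gives [0.293, 1.491].
For comparison, the equal-tailed interval is [0.505, 1.832]; the HPD is narrower and shifted toward the mode.

[0.293, 1.491]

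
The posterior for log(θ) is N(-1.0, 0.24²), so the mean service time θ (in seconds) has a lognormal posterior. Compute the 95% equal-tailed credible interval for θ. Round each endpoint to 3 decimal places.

On the log scale the 95% interval is -1.0 ± 1.960 × 0.24 = [-1.4704, -0.5296].
Exponentiate: [e^-1.4704, e^-0.5296] = [0.230, 0.589].

[0.230, 0.589]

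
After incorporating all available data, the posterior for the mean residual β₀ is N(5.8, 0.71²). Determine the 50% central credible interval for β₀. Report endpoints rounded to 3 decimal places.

[5.321, 6.279]

The posterior is symmetric, so the 50% equal-tailed interval is β₀ = 5.8 ± z·0.71 with z = 0.674.
Half-width: 0.674 × 0.71 = 0.479.
5.8 − 0.479 = 5.321; 5.8 + 0.479 = 6.279.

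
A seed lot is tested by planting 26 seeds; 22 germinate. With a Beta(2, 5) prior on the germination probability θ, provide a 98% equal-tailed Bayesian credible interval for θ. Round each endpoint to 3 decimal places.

Posterior: Beta(2+22, 5+4) = Beta(24, 9).
Equal-tailed 98% interval: the 0.01 and 0.99 quantiles of Beta(24, 9).
Posterior mean ≈ 0.727, SD ≈ 0.076; a Normal approximation gives roughly [0.550, 0.905].
Exact: F⁻¹(0.01) = 0.533; F⁻¹(0.99) = 0.882.

[0.533, 0.882]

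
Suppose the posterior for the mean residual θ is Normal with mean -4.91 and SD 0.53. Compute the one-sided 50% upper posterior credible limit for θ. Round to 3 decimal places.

Need U with P(θ ≤ U) = 0.50: U = -4.91 + z_{0.5}·0.53.
z = 0.000; U = -4.91 + 0.000 × 0.53 = -4.910.

-4.910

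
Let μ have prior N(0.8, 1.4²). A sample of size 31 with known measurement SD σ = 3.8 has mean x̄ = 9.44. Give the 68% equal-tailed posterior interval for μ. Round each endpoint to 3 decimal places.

Posterior precision = 1/1.4² + 31/3.8² = 0.5102 + 2.1468 = 2.6570, so posterior SD = 0.6135.
Posterior mean = (0.8/1.4² + 31·9.44/3.8²) / 2.6570 = 7.7809.
Interval: 7.7809 ± 0.994 × 0.6135 → [7.171, 8.391].

[7.171, 8.391]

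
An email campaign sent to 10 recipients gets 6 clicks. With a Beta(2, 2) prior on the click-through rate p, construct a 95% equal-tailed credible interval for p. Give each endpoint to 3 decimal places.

Posterior: Beta(2+6, 2+4) = Beta(8, 6).
Equal-tailed 95% interval: the 0.025 and 0.975 quantiles of Beta(8, 6).
Posterior mean ≈ 0.571, SD ≈ 0.128; a Normal approximation gives roughly [0.321, 0.822].
Exact: F⁻¹(0.025) = 0.316; F⁻¹(0.975) = 0.808.

[0.316, 0.808]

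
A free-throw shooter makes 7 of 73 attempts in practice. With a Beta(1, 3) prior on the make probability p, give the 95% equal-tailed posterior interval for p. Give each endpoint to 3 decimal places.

Posterior: Beta(1+7, 3+66) = Beta(8, 69).
Equal-tailed 95% interval: the 0.025 and 0.975 quantiles of Beta(8, 69).
Posterior mean ≈ 0.104, SD ≈ 0.035; a Normal approximation gives roughly [0.036, 0.172].
Exact: F⁻¹(0.025) = 0.047; F⁻¹(0.975) = 0.181.

[0.047, 0.181]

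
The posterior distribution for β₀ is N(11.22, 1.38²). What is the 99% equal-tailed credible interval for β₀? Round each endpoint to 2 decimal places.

[7.67, 14.77]

The posterior is symmetric, so the 99% equal-tailed interval is β₀ = 11.22 ± z·1.38 with z = 2.576.
Half-width: 2.576 × 1.38 = 3.55.
11.22 − 3.55 = 7.67; 11.22 + 3.55 = 14.77.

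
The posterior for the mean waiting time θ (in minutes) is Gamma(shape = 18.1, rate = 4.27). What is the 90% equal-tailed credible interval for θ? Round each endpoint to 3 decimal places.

Posterior: Gamma(shape 18.1, rate 4.27).
Equal-tailed 90% interval: Gamma(18.1, 4.27) quantiles at 0.05 and 0.95.
Posterior mean ≈ 4.239, SD ≈ 0.996; a Normal approximation gives roughly [2.600, 5.878].
Exact: lower = 2.744; upper = 6.000.

[2.744, 6.000]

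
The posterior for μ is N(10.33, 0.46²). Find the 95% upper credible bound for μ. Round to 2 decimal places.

11.09

Need U with P(μ ≤ U) = 0.95: U = 10.33 + z_{0.05}·0.46.
z = 1.645; U = 10.33 + 1.645 × 0.46 = 11.09.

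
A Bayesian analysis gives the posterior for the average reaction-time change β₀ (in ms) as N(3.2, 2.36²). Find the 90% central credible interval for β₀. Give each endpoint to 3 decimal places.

[-0.682, 7.082]

The posterior is symmetric, so the 90% equal-tailed interval is β₀ = 3.2 ± z·2.36 with z = 1.645.
Half-width: 1.645 × 2.36 = 3.882.
3.2 − 3.882 = -0.682; 3.2 + 3.882 = 7.082.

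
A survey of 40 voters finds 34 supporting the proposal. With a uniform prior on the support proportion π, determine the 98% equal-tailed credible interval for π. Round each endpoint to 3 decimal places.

Posterior: Beta(1+34, 1+6) = Beta(35, 7).
Equal-tailed 98% interval: the 0.01 and 0.99 quantiles of Beta(35, 7).
Posterior mean ≈ 0.833, SD ≈ 0.057; a Normal approximation gives roughly [0.701, 0.966].
Exact: F⁻¹(0.01) = 0.680; F⁻¹(0.99) = 0.940.

[0.680, 0.940]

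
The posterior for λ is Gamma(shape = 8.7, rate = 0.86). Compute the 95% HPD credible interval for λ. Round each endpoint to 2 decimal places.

The posterior is unimodal and skewed, so the HPD interval has equal density at both endpoints and is the shortest 95% interval.
Solving f(3.98) = f(16.95) with F(16.95) − F(3.98) = 0.95 gives [3.98, 16.95].
For comparison, the equal-tailed interval is [4.55, 17.86]; the HPD is narrower and shifted toward the mode.

[3.98, 16.95]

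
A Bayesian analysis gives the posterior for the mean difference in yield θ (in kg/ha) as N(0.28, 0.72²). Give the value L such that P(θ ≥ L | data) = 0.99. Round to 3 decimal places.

Need L with P(θ ≥ L) = 0.99: L = 0.28 − z_{0.01}·0.72.
z = 2.326; L = 0.28 − 2.326 × 0.72 = -1.395.

-1.395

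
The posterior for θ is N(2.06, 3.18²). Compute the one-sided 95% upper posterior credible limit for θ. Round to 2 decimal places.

Need U with P(θ ≤ U) = 0.95: U = 2.06 + z_{0.05}·3.18.
z = 1.645; U = 2.06 + 1.645 × 3.18 = 7.29.

7.29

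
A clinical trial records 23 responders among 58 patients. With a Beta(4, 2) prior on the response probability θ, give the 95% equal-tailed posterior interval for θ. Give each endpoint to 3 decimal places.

[0.305, 0.544]

Posterior: Beta(4+23, 2+35) = Beta(27, 37).
Equal-tailed 95% interval: the 0.025 and 0.975 quantiles of Beta(27, 37).
Posterior mean ≈ 0.422, SD ≈ 0.061; a Normal approximation gives roughly [0.302, 0.542].
Exact: F⁻¹(0.025) = 0.305; F⁻¹(0.975) = 0.544.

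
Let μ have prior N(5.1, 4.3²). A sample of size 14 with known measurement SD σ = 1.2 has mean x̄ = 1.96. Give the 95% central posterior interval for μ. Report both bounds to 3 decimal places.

Posterior precision = 1/4.3² + 14/1.2² = 0.0541 + 9.7222 = 9.7763, so posterior SD = 0.3198.
Posterior mean = (5.1/4.3² + 14·1.96/1.2²) / 9.7763 = 1.9774.
Interval: 1.9774 ± 1.960 × 0.3198 → [1.351, 2.604].

[1.351, 2.604]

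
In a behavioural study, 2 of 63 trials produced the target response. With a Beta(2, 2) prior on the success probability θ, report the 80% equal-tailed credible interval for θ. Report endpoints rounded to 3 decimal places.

[0.027, 0.098]

Posterior: Beta(2+2, 2+61) = Beta(4, 63).
Equal-tailed 80% interval: the 0.1 and 0.9 quantiles of Beta(4, 63).
Posterior mean ≈ 0.060, SD ≈ 0.029; a Normal approximation gives roughly [0.023, 0.097].
Exact: F⁻¹(0.1) = 0.027; F⁻¹(0.9) = 0.098.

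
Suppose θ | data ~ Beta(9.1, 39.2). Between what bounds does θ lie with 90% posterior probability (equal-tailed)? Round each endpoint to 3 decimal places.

Posterior: Beta(9.1, 39.2).
Equal-tailed 90% interval: the 0.05 and 0.95 quantiles of Beta(9.1, 39.2).
Posterior mean ≈ 0.188, SD ≈ 0.056; a Normal approximation gives roughly [0.097, 0.280].
Exact: F⁻¹(0.05) = 0.105; F⁻¹(0.95) = 0.287.

[0.105, 0.287]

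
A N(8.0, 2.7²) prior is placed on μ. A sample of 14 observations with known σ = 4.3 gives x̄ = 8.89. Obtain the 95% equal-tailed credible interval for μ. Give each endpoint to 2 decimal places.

[6.68, 10.83]

Posterior precision = 1/2.7² + 14/4.3² = 0.1372 + 0.7572 = 0.8943, so posterior SD = 1.0574.
Posterior mean = (8.0/2.7² + 14·8.89/4.3²) / 0.8943 = 8.7535.
Interval: 8.7535 ± 1.960 × 1.0574 → [6.68, 10.83].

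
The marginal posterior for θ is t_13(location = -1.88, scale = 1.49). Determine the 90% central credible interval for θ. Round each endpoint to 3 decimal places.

The t_13 distribution is symmetric; the 90% interval is -1.88 ± t·1.49 with t_{0.95,13} = 1.771.
Half-width: 1.771 × 1.49 = 2.639.
-1.88 − 2.639 = -4.519; -1.88 + 2.639 = 0.759.

[-4.519, 0.759]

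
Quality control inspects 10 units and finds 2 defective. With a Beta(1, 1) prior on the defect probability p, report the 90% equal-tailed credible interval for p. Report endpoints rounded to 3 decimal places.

[0.079, 0.470]

Posterior: Beta(1+2, 1+8) = Beta(3, 9).
Equal-tailed 90% interval: the 0.05 and 0.95 quantiles of Beta(3, 9).
Posterior mean ≈ 0.250, SD ≈ 0.120; a Normal approximation gives roughly [0.052, 0.448].
Exact: F⁻¹(0.05) = 0.079; F⁻¹(0.95) = 0.470.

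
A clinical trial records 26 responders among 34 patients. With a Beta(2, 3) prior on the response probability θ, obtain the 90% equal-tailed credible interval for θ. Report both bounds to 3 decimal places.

Posterior: Beta(2+26, 3+8) = Beta(28, 11).
Equal-tailed 90% interval: the 0.05 and 0.95 quantiles of Beta(28, 11).
Posterior mean ≈ 0.718, SD ≈ 0.071; a Normal approximation gives roughly [0.601, 0.835].
Exact: F⁻¹(0.05) = 0.595; F⁻¹(0.95) = 0.828.

[0.595, 0.828]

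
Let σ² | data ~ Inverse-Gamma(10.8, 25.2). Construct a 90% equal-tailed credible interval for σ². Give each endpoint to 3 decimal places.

[1.508, 4.187]

Inverse-Gamma(10.8, 25.2) quantiles: F⁻¹(0.05) and F⁻¹(0.95).
Equivalently, 1/σ² ~ Gamma(10.8, rate = 25.2); invert its 0.95 and 0.05 quantiles.
Posterior mean ≈ 2.571, SD ≈ 0.867; a Normal approximation gives roughly [1.146, 3.997].
Exact: lower = 1.508; upper = 4.187.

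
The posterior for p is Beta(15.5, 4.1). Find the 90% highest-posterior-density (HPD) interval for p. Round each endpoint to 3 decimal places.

The posterior is unimodal and skewed, so the HPD interval has equal density at both endpoints and is the shortest 90% interval.
Solving f(0.652) = f(0.936) with F(0.936) − F(0.652) = 0.90 gives [0.652, 0.936].
For comparison, the equal-tailed interval is [0.628, 0.920]; the HPD is narrower and shifted toward the mode.

[0.652, 0.936]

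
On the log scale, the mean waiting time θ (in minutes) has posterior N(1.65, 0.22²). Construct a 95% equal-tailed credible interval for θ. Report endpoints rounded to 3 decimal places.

[3.383, 8.014]

On the log scale the 95% interval is 1.65 ± 1.960 × 0.22 = [1.2188, 2.0812].
Exponentiate: [e^1.2188, e^2.0812] = [3.383, 8.014].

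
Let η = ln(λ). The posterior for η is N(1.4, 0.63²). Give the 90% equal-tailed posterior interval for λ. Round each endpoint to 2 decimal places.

[1.44, 11.43]

On the log scale the 90% interval is 1.4 ± 1.645 × 0.63 = [0.3637, 2.4363].
Exponentiate: [e^0.3637, e^2.4363] = [1.44, 11.43].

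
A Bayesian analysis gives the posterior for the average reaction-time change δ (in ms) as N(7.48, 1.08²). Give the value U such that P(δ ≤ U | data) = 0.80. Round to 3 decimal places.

8.389

Need U with P(δ ≤ U) = 0.80: U = 7.48 + z_{0.2}·1.08.
z = 0.842; U = 7.48 + 0.842 × 1.08 = 8.389.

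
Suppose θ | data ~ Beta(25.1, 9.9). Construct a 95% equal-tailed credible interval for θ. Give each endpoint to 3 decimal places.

[0.560, 0.851]

Posterior: Beta(25.1, 9.9).
Equal-tailed 95% interval: the 0.025 and 0.975 quantiles of Beta(25.1, 9.9).
Posterior mean ≈ 0.717, SD ≈ 0.075; a Normal approximation gives roughly [0.570, 0.864].
Exact: F⁻¹(0.025) = 0.560; F⁻¹(0.975) = 0.851.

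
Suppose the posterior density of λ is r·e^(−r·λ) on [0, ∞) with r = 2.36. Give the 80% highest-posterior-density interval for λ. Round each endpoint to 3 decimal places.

[0.000, 0.682]

The exponential density is strictly decreasing on [0, ∞), so the HPD interval is anchored at 0: [0, q] with P(λ ≤ q) = 0.80.
q = −ln(1 − 0.80) / 2.36 = 1.6094 / 2.36 = 0.682.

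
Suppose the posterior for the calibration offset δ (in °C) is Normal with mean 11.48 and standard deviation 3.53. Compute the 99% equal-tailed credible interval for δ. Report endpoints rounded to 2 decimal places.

[2.39, 20.57]

The posterior is symmetric, so the 99% equal-tailed interval is δ = 11.48 ± z·3.53 with z = 2.576.
Half-width: 2.576 × 3.53 = 9.09.
11.48 − 9.09 = 2.39; 11.48 + 9.09 = 20.57.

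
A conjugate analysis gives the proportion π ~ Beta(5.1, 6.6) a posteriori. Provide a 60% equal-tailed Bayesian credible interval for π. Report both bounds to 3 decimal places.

Posterior: Beta(5.1, 6.6).
Equal-tailed 60% interval: the 0.2 and 0.8 quantiles of Beta(5.1, 6.6).
Posterior mean ≈ 0.436, SD ≈ 0.139; a Normal approximation gives roughly [0.319, 0.553].
Exact: F⁻¹(0.2) = 0.312; F⁻¹(0.8) = 0.558.

[0.312, 0.558]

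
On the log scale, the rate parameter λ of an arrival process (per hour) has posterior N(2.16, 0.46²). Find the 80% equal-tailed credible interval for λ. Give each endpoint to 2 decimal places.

On the log scale the 80% interval is 2.16 ± 1.282 × 0.46 = [1.5705, 2.7495].
Exponentiate: [e^1.5705, e^2.7495] = [4.81, 15.64].

[4.81, 15.64]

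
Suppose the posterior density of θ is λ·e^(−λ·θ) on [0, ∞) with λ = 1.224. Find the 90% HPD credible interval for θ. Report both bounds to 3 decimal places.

[0.000, 1.881]

The exponential density is strictly decreasing on [0, ∞), so the HPD interval is anchored at 0: [0, q] with P(θ ≤ q) = 0.90.
q = −ln(1 − 0.90) / 1.224 = 2.3026 / 1.224 = 1.881.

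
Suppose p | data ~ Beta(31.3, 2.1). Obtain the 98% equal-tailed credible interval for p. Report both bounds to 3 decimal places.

Posterior: Beta(31.3, 2.1).
Equal-tailed 98% interval: the 0.01 and 0.99 quantiles of Beta(31.3, 2.1).
Posterior mean ≈ 0.937, SD ≈ 0.041; a Normal approximation gives roughly [0.841, 1.033].
Exact: F⁻¹(0.01) = 0.807; F⁻¹(0.99) = 0.995.

[0.807, 0.995]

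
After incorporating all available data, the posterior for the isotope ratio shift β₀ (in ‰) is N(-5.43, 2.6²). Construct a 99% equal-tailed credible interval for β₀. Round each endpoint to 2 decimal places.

The posterior is symmetric, so the 99% equal-tailed interval is β₀ = -5.43 ± z·2.6 with z = 2.576.
Half-width: 2.576 × 2.6 = 6.70.
-5.43 − 6.70 = -12.13; -5.43 + 6.70 = 1.27.

[-12.13, 1.27]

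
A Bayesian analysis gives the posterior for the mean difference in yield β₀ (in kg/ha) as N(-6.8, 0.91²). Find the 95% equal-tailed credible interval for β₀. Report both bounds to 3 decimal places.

The posterior is symmetric, so the 95% equal-tailed interval is β₀ = -6.8 ± z·0.91 with z = 1.960.
Half-width: 1.960 × 0.91 = 1.784.
-6.8 − 1.784 = -8.584; -6.8 + 1.784 = -5.016.

[-8.584, -5.016]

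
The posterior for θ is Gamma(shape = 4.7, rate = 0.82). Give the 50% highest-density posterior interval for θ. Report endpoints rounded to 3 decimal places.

[3.082, 6.329]

The posterior is unimodal and skewed, so the HPD interval has equal density at both endpoints and is the shortest 50% interval.
Solving f(3.082) = f(6.329) with F(6.329) − F(3.082) = 0.50 gives [3.082, 6.329].
For comparison, the equal-tailed interval is [3.801, 7.228]; the HPD is narrower and shifted toward the mode.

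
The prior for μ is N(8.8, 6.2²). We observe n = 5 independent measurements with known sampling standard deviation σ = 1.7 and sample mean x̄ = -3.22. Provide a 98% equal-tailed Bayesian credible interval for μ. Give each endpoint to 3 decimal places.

Posterior precision = 1/6.2² + 5/1.7² = 0.0260 + 1.7301 = 1.7561, so posterior SD = 0.7546.
Posterior mean = (8.8/6.2² + 5·-3.22/1.7²) / 1.7561 = -3.0419.
Interval: -3.0419 ± 2.326 × 0.7546 → [-4.797, -1.286].

[-4.797, -1.286]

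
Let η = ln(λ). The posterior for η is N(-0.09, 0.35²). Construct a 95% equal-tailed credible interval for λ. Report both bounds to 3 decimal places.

[0.460, 1.815]

On the log scale the 95% interval is -0.09 ± 1.960 × 0.35 = [-0.7760, 0.5960].
Exponentiate: [e^-0.7760, e^0.5960] = [0.460, 1.815].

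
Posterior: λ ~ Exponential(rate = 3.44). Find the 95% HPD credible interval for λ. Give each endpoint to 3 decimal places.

The exponential density is strictly decreasing on [0, ∞), so the HPD interval is anchored at 0: [0, q] with P(λ ≤ q) = 0.95.
q = −ln(1 − 0.95) / 3.44 = 2.9957 / 3.44 = 0.871.

[0.000, 0.871]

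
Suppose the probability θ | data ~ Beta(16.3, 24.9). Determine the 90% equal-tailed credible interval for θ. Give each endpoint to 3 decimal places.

[0.275, 0.522]

Posterior: Beta(16.3, 24.9).
Equal-tailed 90% interval: the 0.05 and 0.95 quantiles of Beta(16.3, 24.9).
Posterior mean ≈ 0.396, SD ≈ 0.075; a Normal approximation gives roughly [0.272, 0.519].
Exact: F⁻¹(0.05) = 0.275; F⁻¹(0.95) = 0.522.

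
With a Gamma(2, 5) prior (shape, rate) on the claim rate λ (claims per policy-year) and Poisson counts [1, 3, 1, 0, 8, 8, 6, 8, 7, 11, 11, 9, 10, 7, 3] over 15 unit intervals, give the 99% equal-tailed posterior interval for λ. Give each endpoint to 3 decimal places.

Posterior: Gamma(2+93, 5+15) = Gamma(95, 20) (shape, rate).
Equal-tailed 99% interval: Gamma(95, 20) quantiles at 0.005 and 0.995.
Posterior mean ≈ 4.750, SD ≈ 0.487; a Normal approximation gives roughly [3.495, 6.005].
Exact: lower = 3.589; upper = 6.099.

[3.589, 6.099]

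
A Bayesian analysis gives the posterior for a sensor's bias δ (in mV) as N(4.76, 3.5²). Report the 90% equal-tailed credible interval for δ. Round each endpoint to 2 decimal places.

[-1.00, 10.52]

The posterior is symmetric, so the 90% equal-tailed interval is δ = 4.76 ± z·3.5 with z = 1.645.
Half-width: 1.645 × 3.5 = 5.76.
4.76 − 5.76 = -1.00; 4.76 + 5.76 = 10.52.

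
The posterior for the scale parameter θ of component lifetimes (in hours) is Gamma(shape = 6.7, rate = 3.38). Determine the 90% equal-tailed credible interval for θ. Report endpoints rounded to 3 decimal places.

[0.912, 3.386]

Posterior: Gamma(shape 6.7, rate 3.38).
Equal-tailed 90% interval: Gamma(6.7, 3.38) quantiles at 0.05 and 0.95.
Posterior mean ≈ 1.982, SD ≈ 0.766; a Normal approximation gives roughly [0.723, 3.242].
Exact: lower = 0.912; upper = 3.386.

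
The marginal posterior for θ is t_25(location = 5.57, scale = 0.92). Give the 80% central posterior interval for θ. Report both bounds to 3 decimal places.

[4.359, 6.781]

The t_25 distribution is symmetric; the 80% interval is 5.57 ± t·0.92 with t_{0.9,25} = 1.316.
Half-width: 1.316 × 0.92 = 1.211.
5.57 − 1.211 = 4.359; 5.57 + 1.211 = 6.781.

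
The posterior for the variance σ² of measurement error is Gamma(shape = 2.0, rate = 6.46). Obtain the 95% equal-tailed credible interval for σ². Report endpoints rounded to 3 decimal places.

Posterior: Gamma(shape 2.0, rate 6.46).
Equal-tailed 95% interval: Gamma(2.0, 6.46) quantiles at 0.025 and 0.975.
Posterior mean ≈ 0.310, SD ≈ 0.219; a Normal approximation gives roughly [-0.119, 0.739].
Exact: lower = 0.037; upper = 0.862.

[0.037, 0.862]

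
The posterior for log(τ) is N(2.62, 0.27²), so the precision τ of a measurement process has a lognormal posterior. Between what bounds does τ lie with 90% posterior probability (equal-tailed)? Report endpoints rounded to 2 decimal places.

[8.81, 21.42]

On the log scale the 90% interval is 2.62 ± 1.645 × 0.27 = [2.1759, 3.0641].
Exponentiate: [e^2.1759, e^3.0641] = [8.81, 21.42].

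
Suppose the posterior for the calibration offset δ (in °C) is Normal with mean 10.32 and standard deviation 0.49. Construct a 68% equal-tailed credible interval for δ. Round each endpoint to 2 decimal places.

[9.83, 10.81]

The posterior is symmetric, so the 68% equal-tailed interval is δ = 10.32 ± z·0.49 with z = 0.994.
Half-width: 0.994 × 0.49 = 0.49.
10.32 − 0.49 = 9.83; 10.32 + 0.49 = 10.81.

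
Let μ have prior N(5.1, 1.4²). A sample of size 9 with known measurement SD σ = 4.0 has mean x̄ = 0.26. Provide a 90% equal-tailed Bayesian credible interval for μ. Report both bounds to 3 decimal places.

[0.974, 4.150]

Posterior precision = 1/1.4² + 9/4.0² = 0.5102 + 0.5625 = 1.0727, so posterior SD = 0.9655.
Posterior mean = (5.1/1.4² + 9·0.26/4.0²) / 1.0727 = 2.5620.
Interval: 2.5620 ± 1.645 × 0.9655 → [0.974, 4.150].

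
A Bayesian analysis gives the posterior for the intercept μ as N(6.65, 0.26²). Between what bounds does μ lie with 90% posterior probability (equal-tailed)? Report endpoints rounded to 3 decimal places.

[6.222, 7.078]

The posterior is symmetric, so the 90% equal-tailed interval is μ = 6.65 ± z·0.26 with z = 1.645.
Half-width: 1.645 × 0.26 = 0.428.
6.65 − 0.428 = 6.222; 6.65 + 0.428 = 7.078.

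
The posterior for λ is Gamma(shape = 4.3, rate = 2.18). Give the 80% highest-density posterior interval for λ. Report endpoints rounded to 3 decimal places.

[0.665, 2.887]

The posterior is unimodal and skewed, so the HPD interval has equal density at both endpoints and is the shortest 80% interval.
Solving f(0.665) = f(2.887) with F(2.887) − F(0.665) = 0.80 gives [0.665, 2.887].
For comparison, the equal-tailed interval is [0.893, 3.247]; the HPD is narrower and shifted toward the mode.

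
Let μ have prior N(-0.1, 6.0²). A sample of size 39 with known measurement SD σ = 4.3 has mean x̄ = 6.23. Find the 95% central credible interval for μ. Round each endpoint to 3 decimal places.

[4.807, 7.488]

Posterior precision = 1/6.0² + 39/4.3² = 0.0278 + 2.1092 = 2.1370, so posterior SD = 0.6841.
Posterior mean = (-0.1/6.0² + 39·6.23/4.3²) / 2.1370 = 6.1477.
Interval: 6.1477 ± 1.960 × 0.6841 → [4.807, 7.488].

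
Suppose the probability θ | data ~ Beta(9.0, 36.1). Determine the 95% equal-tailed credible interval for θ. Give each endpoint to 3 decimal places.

Posterior: Beta(9.0, 36.1).
Equal-tailed 95% interval: the 0.025 and 0.975 quantiles of Beta(9.0, 36.1).
Posterior mean ≈ 0.200, SD ≈ 0.059; a Normal approximation gives roughly [0.084, 0.315].
Exact: F⁻¹(0.025) = 0.098; F⁻¹(0.975) = 0.326.

[0.098, 0.326]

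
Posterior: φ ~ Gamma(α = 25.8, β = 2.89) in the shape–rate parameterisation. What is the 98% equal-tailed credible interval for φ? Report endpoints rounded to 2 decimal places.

Posterior: Gamma(shape 25.8, rate 2.89).
Equal-tailed 98% interval: Gamma(25.8, 2.89) quantiles at 0.01 and 0.99.
Posterior mean ≈ 8.93, SD ≈ 1.76; a Normal approximation gives roughly [4.84, 13.02].
Exact: lower = 5.35; upper = 13.52.

[5.35, 13.52]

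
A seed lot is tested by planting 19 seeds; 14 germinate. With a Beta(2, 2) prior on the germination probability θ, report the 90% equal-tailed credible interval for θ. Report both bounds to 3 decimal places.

[0.532, 0.840]

Posterior: Beta(2+14, 2+5) = Beta(16, 7).
Equal-tailed 90% interval: the 0.05 and 0.95 quantiles of Beta(16, 7).
Posterior mean ≈ 0.696, SD ≈ 0.094; a Normal approximation gives roughly [0.541, 0.850].
Exact: F⁻¹(0.05) = 0.532; F⁻¹(0.95) = 0.840.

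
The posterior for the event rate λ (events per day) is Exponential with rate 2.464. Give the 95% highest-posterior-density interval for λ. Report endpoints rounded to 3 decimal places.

The exponential density is strictly decreasing on [0, ∞), so the HPD interval is anchored at 0: [0, q] with P(λ ≤ q) = 0.95.
q = −ln(1 − 0.95) / 2.464 = 2.9957 / 2.464 = 1.216.

[0.000, 1.216]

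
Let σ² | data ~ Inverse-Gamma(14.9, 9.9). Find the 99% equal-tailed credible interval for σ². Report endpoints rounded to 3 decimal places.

[0.371, 1.450]

Inverse-Gamma(14.9, 9.9) quantiles: F⁻¹(0.005) and F⁻¹(0.995).
Equivalently, 1/σ² ~ Gamma(14.9, rate = 9.9); invert its 0.995 and 0.005 quantiles.
Posterior mean ≈ 0.712, SD ≈ 0.198; a Normal approximation gives roughly [0.201, 1.223].
Exact: lower = 0.371; upper = 1.450.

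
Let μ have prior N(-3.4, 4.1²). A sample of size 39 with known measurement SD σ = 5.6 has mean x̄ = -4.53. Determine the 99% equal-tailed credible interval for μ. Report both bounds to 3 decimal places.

[-6.735, -2.222]

Posterior precision = 1/4.1² + 39/5.6² = 0.0595 + 1.2436 = 1.3031, so posterior SD = 0.8760.
Posterior mean = (-3.4/4.1² + 39·-4.53/5.6²) / 1.3031 = -4.4784.
Interval: -4.4784 ± 2.576 × 0.8760 → [-6.735, -2.222].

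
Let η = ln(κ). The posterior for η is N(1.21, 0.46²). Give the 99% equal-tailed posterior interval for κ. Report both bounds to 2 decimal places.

On the log scale the 99% interval is 1.21 ± 2.576 × 0.46 = [0.0251, 2.3949].
Exponentiate: [e^0.0251, e^2.3949] = [1.03, 10.97].

[1.03, 10.97]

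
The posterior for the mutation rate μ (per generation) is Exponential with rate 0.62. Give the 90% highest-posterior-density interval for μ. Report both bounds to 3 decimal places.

The exponential density is strictly decreasing on [0, ∞), so the HPD interval is anchored at 0: [0, q] with P(μ ≤ q) = 0.90.
q = −ln(1 − 0.90) / 0.62 = 2.3026 / 0.62 = 3.714.

[0.000, 3.714]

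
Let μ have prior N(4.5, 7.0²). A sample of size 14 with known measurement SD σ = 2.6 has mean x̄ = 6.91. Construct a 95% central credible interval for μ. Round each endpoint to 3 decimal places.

[5.531, 8.242]

Posterior precision = 1/7.0² + 14/2.6² = 0.0204 + 2.0710 = 2.0914, so posterior SD = 0.6915.
Posterior mean = (4.5/7.0² + 14·6.91/2.6²) / 2.0914 = 6.8865.
Interval: 6.8865 ± 1.960 × 0.6915 → [5.531, 8.242].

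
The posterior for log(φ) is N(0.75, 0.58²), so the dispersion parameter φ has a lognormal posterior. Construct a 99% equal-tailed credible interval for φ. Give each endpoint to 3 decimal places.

On the log scale the 99% interval is 0.75 ± 2.576 × 0.58 = [-0.7440, 2.2440].
Exponentiate: [e^-0.7440, e^2.2440] = [0.475, 9.431].

[0.475, 9.431]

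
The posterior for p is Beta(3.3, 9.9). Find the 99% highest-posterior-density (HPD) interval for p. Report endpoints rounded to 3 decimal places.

The posterior is unimodal and skewed, so the HPD interval has equal density at both endpoints and is the shortest 99% interval.
Solving f(0.025) = f(0.565) with F(0.565) − F(0.025) = 0.99 gives [0.025, 0.565].
For comparison, the equal-tailed interval is [0.038, 0.592]; the HPD is narrower and shifted toward the mode.

[0.025, 0.565]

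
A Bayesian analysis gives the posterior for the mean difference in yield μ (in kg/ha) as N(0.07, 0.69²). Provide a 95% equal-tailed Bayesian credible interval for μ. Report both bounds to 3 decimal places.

[-1.282, 1.422]

The posterior is symmetric, so the 95% equal-tailed interval is μ = 0.07 ± z·0.69 with z = 1.960.
Half-width: 1.960 × 0.69 = 1.352.
0.07 − 1.352 = -1.282; 0.07 + 1.352 = 1.422.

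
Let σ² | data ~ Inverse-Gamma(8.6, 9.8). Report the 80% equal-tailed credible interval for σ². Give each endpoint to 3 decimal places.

Inverse-Gamma(8.6, 9.8) quantiles: F⁻¹(0.1) and F⁻¹(0.9).
Equivalently, 1/σ² ~ Gamma(8.6, rate = 9.8); invert its 0.9 and 0.1 quantiles.
Posterior mean ≈ 1.289, SD ≈ 0.502; a Normal approximation gives roughly [0.646, 1.933].
Exact: lower = 0.784; upper = 1.914.

[0.784, 1.914]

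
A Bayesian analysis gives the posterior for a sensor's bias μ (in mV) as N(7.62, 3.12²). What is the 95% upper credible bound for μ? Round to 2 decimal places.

Need U with P(μ ≤ U) = 0.95: U = 7.62 + z_{0.05}·3.12.
z = 1.645; U = 7.62 + 1.645 × 3.12 = 12.75.

12.75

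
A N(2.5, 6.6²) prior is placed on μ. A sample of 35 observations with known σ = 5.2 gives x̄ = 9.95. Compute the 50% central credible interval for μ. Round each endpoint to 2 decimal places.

Posterior precision = 1/6.6² + 35/5.2² = 0.0230 + 1.2944 = 1.3173, so posterior SD = 0.8713.
Posterior mean = (2.5/6.6² + 35·9.95/5.2²) / 1.3173 = 9.8202.
Interval: 9.8202 ± 0.674 × 0.8713 → [9.23, 10.41].

[9.23, 10.41]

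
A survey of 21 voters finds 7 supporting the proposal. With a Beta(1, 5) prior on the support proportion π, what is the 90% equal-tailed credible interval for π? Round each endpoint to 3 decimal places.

Posterior: Beta(1+7, 5+14) = Beta(8, 19).
Equal-tailed 90% interval: the 0.05 and 0.95 quantiles of Beta(8, 19).
Posterior mean ≈ 0.296, SD ≈ 0.086; a Normal approximation gives roughly [0.154, 0.438].
Exact: F⁻¹(0.05) = 0.163; F⁻¹(0.95) = 0.447.

[0.163, 0.447]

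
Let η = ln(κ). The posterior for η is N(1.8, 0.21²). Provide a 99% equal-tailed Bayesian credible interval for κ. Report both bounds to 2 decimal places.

[3.52, 10.39]

On the log scale the 99% interval is 1.8 ± 2.576 × 0.21 = [1.2591, 2.3409].
Exponentiate: [e^1.2591, e^2.3409] = [3.52, 10.39].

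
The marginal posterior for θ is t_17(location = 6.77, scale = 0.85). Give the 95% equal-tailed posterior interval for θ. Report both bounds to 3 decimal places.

[4.977, 8.563]

The t_17 distribution is symmetric; the 95% interval is 6.77 ± t·0.85 with t_{0.975,17} = 2.110.
Half-width: 2.110 × 0.85 = 1.793.
6.77 − 1.793 = 4.977; 6.77 + 1.793 = 8.563.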